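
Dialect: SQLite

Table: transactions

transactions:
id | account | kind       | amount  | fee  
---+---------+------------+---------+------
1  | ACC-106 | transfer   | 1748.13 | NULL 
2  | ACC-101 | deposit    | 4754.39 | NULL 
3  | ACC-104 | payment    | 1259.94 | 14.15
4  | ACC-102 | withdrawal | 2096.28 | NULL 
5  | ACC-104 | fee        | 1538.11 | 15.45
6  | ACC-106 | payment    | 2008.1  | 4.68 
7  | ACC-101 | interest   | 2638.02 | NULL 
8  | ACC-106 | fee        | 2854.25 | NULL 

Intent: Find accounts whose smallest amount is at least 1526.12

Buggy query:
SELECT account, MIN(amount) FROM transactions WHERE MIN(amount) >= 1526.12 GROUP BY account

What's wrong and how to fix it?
Bug: Aggregates like MIN are computed per group after WHERE runs

Fix: Replace WHERE with HAVING after the GROUP BY

Corrected query:
SELECT account, MIN(amount) FROM transactions GROUP BY account HAVING MIN(amount) >= 1526.12

Result:
account | MIN(amount)
--------+------------
ACC-101 | 2638.02    
ACC-102 | 2096.28    
ACC-106 | 1748.13    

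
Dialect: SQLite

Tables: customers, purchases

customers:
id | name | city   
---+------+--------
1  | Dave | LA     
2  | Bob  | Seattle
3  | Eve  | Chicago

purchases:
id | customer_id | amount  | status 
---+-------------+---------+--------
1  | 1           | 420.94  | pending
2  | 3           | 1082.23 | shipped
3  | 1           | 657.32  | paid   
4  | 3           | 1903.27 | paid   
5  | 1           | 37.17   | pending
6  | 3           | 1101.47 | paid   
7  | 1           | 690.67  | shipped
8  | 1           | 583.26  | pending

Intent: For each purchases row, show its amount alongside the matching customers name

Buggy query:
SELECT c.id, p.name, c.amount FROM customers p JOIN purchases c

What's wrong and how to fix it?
Bug: JOIN with no ON clause produces a cartesian product; every purchases row pairs with every customers row

Fix: Add ON c.customer_id = p.id to the JOIN

Corrected query:
SELECT c.id, p.name, c.amount FROM customers p JOIN purchases c ON c.customer_id = p.id

Result:
id | name | amount 
---+------+--------
1  | Dave | 420.94 
2  | Eve  | 1082.23
3  | Dave | 657.32 
4  | Eve  | 1903.27
5  | Dave | 37.17  
6  | Eve  | 1101.47
7  | Dave | 690.67 
8  | Dave | 583.26 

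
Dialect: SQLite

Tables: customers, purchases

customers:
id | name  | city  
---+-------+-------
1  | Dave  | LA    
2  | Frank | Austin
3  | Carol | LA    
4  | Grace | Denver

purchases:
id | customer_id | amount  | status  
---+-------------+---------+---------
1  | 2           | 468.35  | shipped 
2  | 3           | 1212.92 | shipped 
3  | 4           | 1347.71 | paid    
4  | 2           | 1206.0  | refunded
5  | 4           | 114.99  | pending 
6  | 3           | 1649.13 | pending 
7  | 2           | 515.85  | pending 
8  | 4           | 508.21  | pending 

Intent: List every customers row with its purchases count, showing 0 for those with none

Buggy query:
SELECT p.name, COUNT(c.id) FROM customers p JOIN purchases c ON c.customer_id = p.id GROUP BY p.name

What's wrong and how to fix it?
Bug: An inner join excludes parents with zero children

Fix: Switch to LEFT JOIN to retain unmatched parent rows

Corrected query:
SELECT p.name, COUNT(c.id) FROM customers p LEFT JOIN purchases c ON c.customer_id = p.id GROUP BY p.name

Result:
name  | COUNT(c.id)
------+------------
Carol | 2          
Dave  | 0          
Frank | 3          
Grace | 3          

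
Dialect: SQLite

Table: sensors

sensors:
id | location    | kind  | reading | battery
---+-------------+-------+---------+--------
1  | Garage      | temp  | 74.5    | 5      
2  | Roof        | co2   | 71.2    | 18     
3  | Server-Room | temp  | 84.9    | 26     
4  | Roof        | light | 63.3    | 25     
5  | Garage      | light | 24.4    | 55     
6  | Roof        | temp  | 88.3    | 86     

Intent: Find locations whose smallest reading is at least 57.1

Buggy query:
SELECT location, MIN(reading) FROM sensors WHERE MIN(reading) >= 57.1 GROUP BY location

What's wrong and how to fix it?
Bug: MIN() in WHERE is a misuse of aggregate

Fix: Replace WHERE with HAVING after the GROUP BY

Corrected query:
SELECT location, MIN(reading) FROM sensors GROUP BY location HAVING MIN(reading) >= 57.1

Result:
location    | MIN(reading)
------------+-------------
Roof        | 63.3        
Server-Room | 84.9        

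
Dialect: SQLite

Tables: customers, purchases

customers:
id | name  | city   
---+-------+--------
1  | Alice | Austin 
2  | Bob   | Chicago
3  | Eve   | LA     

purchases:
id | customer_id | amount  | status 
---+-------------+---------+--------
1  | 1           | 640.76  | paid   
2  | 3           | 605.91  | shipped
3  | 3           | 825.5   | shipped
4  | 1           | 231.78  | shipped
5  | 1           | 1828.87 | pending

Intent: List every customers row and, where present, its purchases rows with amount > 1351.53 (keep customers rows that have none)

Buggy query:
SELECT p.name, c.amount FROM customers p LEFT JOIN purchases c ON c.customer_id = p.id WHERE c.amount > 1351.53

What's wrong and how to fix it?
Bug: A WHERE condition on the right-hand table after LEFT JOIN drops unmatched parents

Fix: Move the right-table condition into the ON clause so unmatched parents are kept

Corrected query:
SELECT p.name, c.amount FROM customers p LEFT JOIN purchases c ON c.customer_id = p.id AND c.amount > 1351.53

Result:
name  | amount 
------+--------
Alice | 1828.87
Bob   | NULL   
Eve   | NULL   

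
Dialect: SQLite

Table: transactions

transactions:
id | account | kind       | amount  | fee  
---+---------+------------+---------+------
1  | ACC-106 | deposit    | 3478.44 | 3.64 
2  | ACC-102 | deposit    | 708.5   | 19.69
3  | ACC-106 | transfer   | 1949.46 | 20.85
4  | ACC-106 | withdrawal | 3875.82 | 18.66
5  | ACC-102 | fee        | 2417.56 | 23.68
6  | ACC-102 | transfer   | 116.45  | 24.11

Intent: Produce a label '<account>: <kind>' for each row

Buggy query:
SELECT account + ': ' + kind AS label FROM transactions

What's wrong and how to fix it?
Bug: SQLite uses || for string concatenation; + coerces text to numbers (yielding 0)

Fix: Replace + with || to concatenate text

Corrected query:
SELECT account || ': ' || kind AS label FROM transactions

Result:
label              
-------------------
ACC-106: deposit   
ACC-102: deposit   
ACC-106: transfer  
ACC-106: withdrawal
ACC-102: fee       
ACC-102: transfer  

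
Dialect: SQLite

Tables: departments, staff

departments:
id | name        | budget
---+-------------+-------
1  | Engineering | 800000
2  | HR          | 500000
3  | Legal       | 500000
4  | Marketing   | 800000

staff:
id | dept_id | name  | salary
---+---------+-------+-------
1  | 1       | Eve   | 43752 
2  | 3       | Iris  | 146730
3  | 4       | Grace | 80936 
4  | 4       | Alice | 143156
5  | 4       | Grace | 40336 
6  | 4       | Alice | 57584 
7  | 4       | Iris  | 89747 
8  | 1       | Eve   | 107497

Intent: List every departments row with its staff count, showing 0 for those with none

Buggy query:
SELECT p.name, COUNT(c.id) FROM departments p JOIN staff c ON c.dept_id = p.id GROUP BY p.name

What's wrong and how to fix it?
Bug: An inner join excludes parents with zero children

Fix: Use LEFT JOIN so parents without children still appear (COUNT(c.id) gives 0)

Corrected query:
SELECT p.name, COUNT(c.id) FROM departments p LEFT JOIN staff c ON c.dept_id = p.id GROUP BY p.name

Result:
name        | COUNT(c.id)
------------+------------
Engineering | 2          
HR          | 0          
Legal       | 1          
Marketing   | 5          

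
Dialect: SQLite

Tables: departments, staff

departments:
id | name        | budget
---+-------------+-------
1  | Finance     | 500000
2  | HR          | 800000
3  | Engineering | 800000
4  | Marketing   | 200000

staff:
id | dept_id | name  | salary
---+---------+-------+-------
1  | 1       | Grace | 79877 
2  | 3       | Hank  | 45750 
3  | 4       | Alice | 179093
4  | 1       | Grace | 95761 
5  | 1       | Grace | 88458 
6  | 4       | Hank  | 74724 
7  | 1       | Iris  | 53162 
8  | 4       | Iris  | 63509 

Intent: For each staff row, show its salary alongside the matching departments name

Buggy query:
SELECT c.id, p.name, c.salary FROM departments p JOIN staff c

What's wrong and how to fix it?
Bug: JOIN with no ON clause produces a cartesian product; every staff row pairs with every departments row

Fix: Add ON c.dept_id = p.id to the JOIN

Corrected query:
SELECT c.id, p.name, c.salary FROM departments p JOIN staff c ON c.dept_id = p.id

Result:
id | name        | salary
---+-------------+-------
1  | Finance     | 79877 
2  | Engineering | 45750 
3  | Marketing   | 179093
4  | Finance     | 95761 
5  | Finance     | 88458 
6  | Marketing   | 74724 
7  | Finance     | 53162 
8  | Marketing   | 63509 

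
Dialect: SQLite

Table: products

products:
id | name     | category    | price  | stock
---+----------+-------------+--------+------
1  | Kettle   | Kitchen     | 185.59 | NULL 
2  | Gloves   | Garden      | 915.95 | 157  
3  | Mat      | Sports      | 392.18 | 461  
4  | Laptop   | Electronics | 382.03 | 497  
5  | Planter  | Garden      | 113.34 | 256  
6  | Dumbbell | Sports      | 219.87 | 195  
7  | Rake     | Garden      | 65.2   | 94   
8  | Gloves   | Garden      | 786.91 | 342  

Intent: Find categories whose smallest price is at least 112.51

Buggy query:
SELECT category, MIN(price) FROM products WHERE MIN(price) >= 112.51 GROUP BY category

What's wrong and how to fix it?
Bug: Aggregates like MIN are computed per group after WHERE runs

Fix: Replace WHERE with HAVING after the GROUP BY

Corrected query:
SELECT category, MIN(price) FROM products GROUP BY category HAVING MIN(price) >= 112.51

Result:
category    | MIN(price)
------------+-----------
Electronics | 382.03    
Kitchen     | 185.59    
Sports      | 219.87    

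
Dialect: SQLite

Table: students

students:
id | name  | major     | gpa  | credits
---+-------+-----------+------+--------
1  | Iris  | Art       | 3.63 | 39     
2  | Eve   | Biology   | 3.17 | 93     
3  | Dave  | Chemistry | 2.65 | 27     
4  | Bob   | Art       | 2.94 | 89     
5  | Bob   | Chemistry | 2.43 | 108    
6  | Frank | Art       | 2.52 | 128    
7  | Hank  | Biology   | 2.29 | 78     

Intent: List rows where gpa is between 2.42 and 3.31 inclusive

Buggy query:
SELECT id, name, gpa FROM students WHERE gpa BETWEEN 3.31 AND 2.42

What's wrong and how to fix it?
Bug: BETWEEN expects the lower bound first; with 3.31 AND 2.42 the range is empty

Fix: Write BETWEEN 2.42 AND 3.31

Corrected query:
SELECT id, name, gpa FROM students WHERE gpa BETWEEN 2.42 AND 3.31

Result:
id | name  | gpa 
---+-------+-----
2  | Eve   | 3.17
3  | Dave  | 2.65
4  | Bob   | 2.94
5  | Bob   | 2.43
6  | Frank | 2.52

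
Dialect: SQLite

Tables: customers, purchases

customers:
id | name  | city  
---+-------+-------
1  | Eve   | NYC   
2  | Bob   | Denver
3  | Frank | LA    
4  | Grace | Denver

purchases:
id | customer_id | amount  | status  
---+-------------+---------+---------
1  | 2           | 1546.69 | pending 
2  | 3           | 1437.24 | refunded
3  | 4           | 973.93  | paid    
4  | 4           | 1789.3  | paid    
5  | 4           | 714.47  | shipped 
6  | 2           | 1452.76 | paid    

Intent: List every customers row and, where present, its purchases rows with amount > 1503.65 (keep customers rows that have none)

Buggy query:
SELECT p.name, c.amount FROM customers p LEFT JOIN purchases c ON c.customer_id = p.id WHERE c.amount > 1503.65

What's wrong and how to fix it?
Bug: A WHERE condition on the right-hand table after LEFT JOIN drops unmatched parents

Fix: Put 'c.amount > 1503.65' in the JOIN's ON clause instead of WHERE

Corrected query:
SELECT p.name, c.amount FROM customers p LEFT JOIN purchases c ON c.customer_id = p.id AND c.amount > 1503.65

Result:
name  | amount 
------+--------
Eve   | NULL   
Bob   | 1546.69
Frank | NULL   
Grace | 1789.3 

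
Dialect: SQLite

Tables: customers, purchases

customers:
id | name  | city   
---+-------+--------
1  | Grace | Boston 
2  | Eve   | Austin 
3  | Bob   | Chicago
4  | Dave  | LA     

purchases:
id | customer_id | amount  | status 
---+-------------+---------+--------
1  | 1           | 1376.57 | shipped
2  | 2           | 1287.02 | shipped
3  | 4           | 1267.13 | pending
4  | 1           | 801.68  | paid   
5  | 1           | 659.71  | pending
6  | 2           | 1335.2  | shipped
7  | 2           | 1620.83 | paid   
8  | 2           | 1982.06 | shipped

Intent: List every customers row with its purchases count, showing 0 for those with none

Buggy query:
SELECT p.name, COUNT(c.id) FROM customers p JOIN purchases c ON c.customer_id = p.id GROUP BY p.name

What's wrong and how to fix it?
Bug: INNER JOIN drops customers rows that have no matching purchases rows

Fix: Use LEFT JOIN so parents without children still appear (COUNT(c.id) gives 0)

Corrected query:
SELECT p.name, COUNT(c.id) FROM customers p LEFT JOIN purchases c ON c.customer_id = p.id GROUP BY p.name

Result:
name  | COUNT(c.id)
------+------------
Bob   | 0          
Dave  | 1          
Eve   | 4          
Grace | 3          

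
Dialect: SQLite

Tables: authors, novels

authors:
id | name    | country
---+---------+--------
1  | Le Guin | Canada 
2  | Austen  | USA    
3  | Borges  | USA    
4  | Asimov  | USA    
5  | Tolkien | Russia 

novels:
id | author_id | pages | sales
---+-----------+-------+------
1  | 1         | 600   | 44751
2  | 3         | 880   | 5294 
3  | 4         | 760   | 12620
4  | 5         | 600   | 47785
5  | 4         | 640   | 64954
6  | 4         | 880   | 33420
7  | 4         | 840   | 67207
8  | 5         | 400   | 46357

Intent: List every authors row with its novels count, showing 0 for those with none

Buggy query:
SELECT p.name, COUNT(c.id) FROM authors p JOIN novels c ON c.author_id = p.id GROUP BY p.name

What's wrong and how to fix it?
Bug: An inner join excludes parents with zero children

Fix: Switch to LEFT JOIN to retain unmatched parent rows

Corrected query:
SELECT p.name, COUNT(c.id) FROM authors p LEFT JOIN novels c ON c.author_id = p.id GROUP BY p.name

Result:
name    | COUNT(c.id)
--------+------------
Asimov  | 4          
Austen  | 0          
Borges  | 1          
Le Guin | 1          
Tolkien | 2          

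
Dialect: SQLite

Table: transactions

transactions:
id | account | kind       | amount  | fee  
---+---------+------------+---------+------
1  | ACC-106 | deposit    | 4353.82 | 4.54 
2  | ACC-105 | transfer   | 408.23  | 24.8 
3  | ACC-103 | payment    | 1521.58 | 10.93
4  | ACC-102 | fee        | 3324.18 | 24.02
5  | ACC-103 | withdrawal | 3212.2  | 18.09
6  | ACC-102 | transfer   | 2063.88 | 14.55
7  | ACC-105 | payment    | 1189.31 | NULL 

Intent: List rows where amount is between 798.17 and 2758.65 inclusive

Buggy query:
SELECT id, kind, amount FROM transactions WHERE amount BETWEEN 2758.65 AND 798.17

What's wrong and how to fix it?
Bug: The bounds are reversed; BETWEEN a AND b requires a <= b to match anything

Fix: Swap the bounds so the smaller value comes first

Corrected query:
SELECT id, kind, amount FROM transactions WHERE amount BETWEEN 798.17 AND 2758.65

Result:
id | kind     | amount 
---+----------+--------
3  | payment  | 1521.58
6  | transfer | 2063.88
7  | payment  | 1189.31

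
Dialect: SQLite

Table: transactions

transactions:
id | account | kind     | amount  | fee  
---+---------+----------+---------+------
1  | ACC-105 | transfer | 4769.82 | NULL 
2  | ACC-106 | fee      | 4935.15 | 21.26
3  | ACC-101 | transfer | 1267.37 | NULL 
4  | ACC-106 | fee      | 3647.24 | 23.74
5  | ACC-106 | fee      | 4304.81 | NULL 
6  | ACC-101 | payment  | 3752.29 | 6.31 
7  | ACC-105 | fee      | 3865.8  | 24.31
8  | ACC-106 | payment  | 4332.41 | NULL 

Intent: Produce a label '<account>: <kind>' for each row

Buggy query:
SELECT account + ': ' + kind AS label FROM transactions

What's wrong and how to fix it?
Bug: SQLite uses || for string concatenation; + coerces text to numbers (yielding 0)

Fix: Replace + with || to concatenate text

Corrected query:
SELECT account || ': ' || kind AS label FROM transactions

Result:
label            
-----------------
ACC-105: transfer
ACC-106: fee     
ACC-101: transfer
ACC-106: fee     
ACC-106: fee     
ACC-101: payment 
ACC-105: fee     
ACC-106: payment 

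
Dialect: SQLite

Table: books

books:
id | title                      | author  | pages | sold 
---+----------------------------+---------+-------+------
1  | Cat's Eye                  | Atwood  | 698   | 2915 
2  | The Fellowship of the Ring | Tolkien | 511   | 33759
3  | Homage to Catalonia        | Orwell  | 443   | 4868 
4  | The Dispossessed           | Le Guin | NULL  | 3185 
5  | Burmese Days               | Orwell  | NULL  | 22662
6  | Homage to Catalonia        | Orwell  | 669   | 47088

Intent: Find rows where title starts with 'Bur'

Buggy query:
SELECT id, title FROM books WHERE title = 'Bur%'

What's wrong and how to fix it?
Bug: Wildcards only work with LIKE; '=' treats '%' as a literal character

Fix: Use LIKE for wildcard pattern matching

Corrected query:
SELECT id, title FROM books WHERE title LIKE 'Bur%'

Result:
id | title       
---+-------------
5  | Burmese Days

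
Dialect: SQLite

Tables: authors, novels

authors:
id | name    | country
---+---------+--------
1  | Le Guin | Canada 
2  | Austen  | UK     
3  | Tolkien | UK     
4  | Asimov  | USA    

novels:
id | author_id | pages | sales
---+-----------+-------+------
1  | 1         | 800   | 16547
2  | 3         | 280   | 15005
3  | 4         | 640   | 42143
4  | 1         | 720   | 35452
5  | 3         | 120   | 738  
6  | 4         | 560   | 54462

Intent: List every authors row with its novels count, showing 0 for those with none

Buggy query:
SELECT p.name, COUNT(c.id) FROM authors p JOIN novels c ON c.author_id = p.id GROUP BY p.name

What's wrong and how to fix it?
Bug: INNER JOIN drops authors rows that have no matching novels rows

Fix: Switch to LEFT JOIN to retain unmatched parent rows

Corrected query:
SELECT p.name, COUNT(c.id) FROM authors p LEFT JOIN novels c ON c.author_id = p.id GROUP BY p.name

Result:
name    | COUNT(c.id)
--------+------------
Asimov  | 2          
Austen  | 0          
Le Guin | 2          
Tolkien | 2          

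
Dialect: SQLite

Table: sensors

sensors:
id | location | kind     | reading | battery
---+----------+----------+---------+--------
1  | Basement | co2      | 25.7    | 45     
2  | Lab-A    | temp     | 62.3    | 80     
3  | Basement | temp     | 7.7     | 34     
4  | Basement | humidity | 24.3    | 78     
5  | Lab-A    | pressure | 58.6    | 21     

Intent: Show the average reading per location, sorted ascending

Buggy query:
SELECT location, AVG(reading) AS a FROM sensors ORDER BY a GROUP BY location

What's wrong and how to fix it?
Bug: ORDER BY appears before GROUP BY; SQL clause order requires GROUP BY first

Fix: Move ORDER BY to the end, after GROUP BY

Corrected query:
SELECT location, AVG(reading) AS a FROM sensors GROUP BY location ORDER BY a

Result:
location | a        
---------+----------
Basement | 19.233333
Lab-A    | 60.45    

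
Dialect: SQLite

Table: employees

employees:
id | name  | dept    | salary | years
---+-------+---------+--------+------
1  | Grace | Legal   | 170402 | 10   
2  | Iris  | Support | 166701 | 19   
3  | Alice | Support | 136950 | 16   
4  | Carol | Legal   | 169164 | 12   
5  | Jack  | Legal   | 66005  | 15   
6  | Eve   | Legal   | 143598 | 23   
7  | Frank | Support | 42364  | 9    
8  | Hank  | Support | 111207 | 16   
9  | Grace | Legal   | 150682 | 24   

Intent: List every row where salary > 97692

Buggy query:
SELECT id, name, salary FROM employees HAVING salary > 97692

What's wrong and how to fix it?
Bug: HAVING filters the output of aggregation, but this query has no GROUP BY and no aggregate functions, so SQLite rejects it (HAVING clause on a non-aggregate query); the condition here is per row

Fix: Use WHERE for row-level filtering

Corrected query:
SELECT id, name, salary FROM employees WHERE salary > 97692

Result:
id | name  | salary
---+-------+-------
1  | Grace | 170402
2  | Iris  | 166701
3  | Alice | 136950
4  | Carol | 169164
6  | Eve   | 143598
8  | Hank  | 111207
9  | Grace | 150682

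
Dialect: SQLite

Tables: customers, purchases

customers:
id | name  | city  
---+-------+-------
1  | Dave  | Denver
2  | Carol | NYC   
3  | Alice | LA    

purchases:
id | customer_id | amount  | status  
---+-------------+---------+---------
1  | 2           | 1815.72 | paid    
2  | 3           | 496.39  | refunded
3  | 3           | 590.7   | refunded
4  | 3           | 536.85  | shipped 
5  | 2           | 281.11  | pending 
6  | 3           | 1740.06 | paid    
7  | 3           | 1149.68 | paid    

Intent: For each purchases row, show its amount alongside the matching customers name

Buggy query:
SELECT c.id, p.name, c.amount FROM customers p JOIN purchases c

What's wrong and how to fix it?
Bug: JOIN with no ON clause produces a cartesian product; every purchases row pairs with every customers row

Fix: Add ON c.customer_id = p.id to the JOIN

Corrected query:
SELECT c.id, p.name, c.amount FROM customers p JOIN purchases c ON c.customer_id = p.id

Result:
id | name  | amount 
---+-------+--------
1  | Carol | 1815.72
2  | Alice | 496.39 
3  | Alice | 590.7  
4  | Alice | 536.85 
5  | Carol | 281.11 
6  | Alice | 1740.06
7  | Alice | 1149.68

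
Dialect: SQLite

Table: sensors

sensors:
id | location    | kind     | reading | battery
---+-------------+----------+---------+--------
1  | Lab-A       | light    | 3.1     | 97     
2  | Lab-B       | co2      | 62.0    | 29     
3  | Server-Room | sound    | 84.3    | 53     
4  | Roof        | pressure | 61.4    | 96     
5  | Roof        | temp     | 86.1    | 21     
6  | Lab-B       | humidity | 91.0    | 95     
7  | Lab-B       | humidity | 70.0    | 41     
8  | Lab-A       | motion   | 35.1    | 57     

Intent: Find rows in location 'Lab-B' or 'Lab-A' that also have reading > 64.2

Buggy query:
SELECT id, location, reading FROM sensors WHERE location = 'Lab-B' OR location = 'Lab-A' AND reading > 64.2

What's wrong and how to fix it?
Bug: AND binds tighter than OR, so this parses as location = 'Lab-B' OR (location = 'Lab-A' AND reading > 64.2)

Fix: Group the OR with parentheses (or use IN), then AND the threshold

Corrected query:
SELECT id, location, reading FROM sensors WHERE (location = 'Lab-B' OR location = 'Lab-A') AND reading > 64.2

Result:
id | location | reading
---+----------+--------
6  | Lab-B    | 91     
7  | Lab-B    | 70     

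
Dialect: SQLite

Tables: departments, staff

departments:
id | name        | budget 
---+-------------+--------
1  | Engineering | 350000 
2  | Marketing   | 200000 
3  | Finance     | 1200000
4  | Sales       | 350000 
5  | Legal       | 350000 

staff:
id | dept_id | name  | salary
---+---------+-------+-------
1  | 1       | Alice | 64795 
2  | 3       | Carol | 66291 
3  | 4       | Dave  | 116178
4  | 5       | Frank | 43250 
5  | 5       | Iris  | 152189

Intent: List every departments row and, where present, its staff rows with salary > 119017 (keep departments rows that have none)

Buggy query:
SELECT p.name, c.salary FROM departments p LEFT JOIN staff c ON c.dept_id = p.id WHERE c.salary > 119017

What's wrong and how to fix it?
Bug: A WHERE condition on the right-hand table after LEFT JOIN drops unmatched parents

Fix: Move the right-table condition into the ON clause so unmatched parents are kept

Corrected query:
SELECT p.name, c.salary FROM departments p LEFT JOIN staff c ON c.dept_id = p.id AND c.salary > 119017

Result:
name        | salary
------------+-------
Engineering | NULL  
Marketing   | NULL  
Finance     | NULL  
Sales       | NULL  
Legal       | 152189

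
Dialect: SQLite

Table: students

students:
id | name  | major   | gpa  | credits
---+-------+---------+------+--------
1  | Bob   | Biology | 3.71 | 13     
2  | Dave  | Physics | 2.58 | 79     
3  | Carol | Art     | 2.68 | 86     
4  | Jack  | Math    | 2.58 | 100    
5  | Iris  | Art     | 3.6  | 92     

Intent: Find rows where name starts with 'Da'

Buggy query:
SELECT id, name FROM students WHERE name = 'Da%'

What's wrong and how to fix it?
Bug: '=' compares the literal string including the % character; pattern matching needs LIKE

Fix: Replace '=' with LIKE so 'Da%' is treated as a pattern

Corrected query:
SELECT id, name FROM students WHERE name LIKE 'Da%'

Result:
id | name
---+-----
2  | Dave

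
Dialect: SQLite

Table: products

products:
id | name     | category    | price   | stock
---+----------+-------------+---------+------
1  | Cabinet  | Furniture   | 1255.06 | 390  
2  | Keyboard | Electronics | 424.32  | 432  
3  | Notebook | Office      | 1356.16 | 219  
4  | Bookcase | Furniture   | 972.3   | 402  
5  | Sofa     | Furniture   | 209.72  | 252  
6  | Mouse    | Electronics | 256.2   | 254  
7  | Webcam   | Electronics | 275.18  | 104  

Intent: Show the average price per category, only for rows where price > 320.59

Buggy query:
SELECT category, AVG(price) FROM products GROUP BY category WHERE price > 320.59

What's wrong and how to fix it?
Bug: WHERE cannot follow GROUP BY

Fix: Place WHERE between FROM and GROUP BY

Corrected query:
SELECT category, AVG(price) FROM products WHERE price > 320.59 GROUP BY category

Result:
category    | AVG(price)
------------+-----------
Electronics | 424.32    
Furniture   | 1113.68   
Office      | 1356.16   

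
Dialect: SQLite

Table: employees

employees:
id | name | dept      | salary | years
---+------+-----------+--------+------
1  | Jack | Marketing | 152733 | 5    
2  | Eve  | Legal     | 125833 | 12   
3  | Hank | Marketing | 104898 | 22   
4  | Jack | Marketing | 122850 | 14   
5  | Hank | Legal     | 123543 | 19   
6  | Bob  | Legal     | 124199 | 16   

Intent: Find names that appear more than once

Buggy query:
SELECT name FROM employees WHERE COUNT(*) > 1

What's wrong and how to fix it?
Bug: WHERE can't reference COUNT(*); aggregates are computed after WHERE

Fix: GROUP BY name, then filter groups with HAVING COUNT(*) > 1

Corrected query:
SELECT name FROM employees GROUP BY name HAVING COUNT(*) > 1

Result:
name
----
Hank
Jack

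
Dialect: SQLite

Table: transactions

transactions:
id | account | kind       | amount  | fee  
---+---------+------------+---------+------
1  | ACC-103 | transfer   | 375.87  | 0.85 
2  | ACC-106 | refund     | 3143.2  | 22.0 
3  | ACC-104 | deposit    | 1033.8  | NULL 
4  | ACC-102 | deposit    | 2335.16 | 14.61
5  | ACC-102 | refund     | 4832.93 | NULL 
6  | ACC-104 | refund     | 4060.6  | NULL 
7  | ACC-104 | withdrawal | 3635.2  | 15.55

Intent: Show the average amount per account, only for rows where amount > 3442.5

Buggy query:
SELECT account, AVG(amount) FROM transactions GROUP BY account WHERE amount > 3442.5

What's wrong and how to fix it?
Bug: WHERE cannot follow GROUP BY

Fix: Move the WHERE clause before GROUP BY

Corrected query:
SELECT account, AVG(amount) FROM transactions WHERE amount > 3442.5 GROUP BY account

Result:
account | AVG(amount)
--------+------------
ACC-102 | 4832.93    
ACC-104 | 3847.9     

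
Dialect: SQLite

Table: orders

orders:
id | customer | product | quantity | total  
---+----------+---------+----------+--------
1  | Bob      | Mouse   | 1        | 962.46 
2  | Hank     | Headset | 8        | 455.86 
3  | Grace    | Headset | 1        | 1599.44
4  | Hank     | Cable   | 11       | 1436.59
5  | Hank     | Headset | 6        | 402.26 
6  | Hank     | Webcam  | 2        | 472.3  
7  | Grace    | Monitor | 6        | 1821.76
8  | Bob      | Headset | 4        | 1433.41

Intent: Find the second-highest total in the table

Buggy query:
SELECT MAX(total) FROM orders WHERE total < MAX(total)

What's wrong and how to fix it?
Bug: MAX(total) on the right of the comparison is an aggregate-in-WHERE error

Fix: Put the inner MAX in a scalar subquery

Corrected query:
SELECT MAX(total) FROM orders WHERE total < (SELECT MAX(total) FROM orders)

Result:
MAX(total)
----------
1599.44   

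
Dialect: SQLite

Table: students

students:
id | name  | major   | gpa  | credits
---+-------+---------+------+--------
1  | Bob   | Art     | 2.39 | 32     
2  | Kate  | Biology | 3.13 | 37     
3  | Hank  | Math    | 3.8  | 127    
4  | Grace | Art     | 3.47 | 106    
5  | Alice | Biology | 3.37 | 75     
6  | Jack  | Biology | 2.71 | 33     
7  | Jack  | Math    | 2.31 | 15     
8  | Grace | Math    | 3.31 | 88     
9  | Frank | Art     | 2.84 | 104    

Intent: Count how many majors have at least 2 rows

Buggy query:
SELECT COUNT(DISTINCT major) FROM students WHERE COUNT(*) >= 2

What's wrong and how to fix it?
Bug: WHERE filters individual rows, not groups, so a group-level COUNT is invalid there

Fix: Group first with HAVING COUNT(*) >= 2, then COUNT the resulting groups

Corrected query:
SELECT COUNT(*) FROM (SELECT major FROM students GROUP BY major HAVING COUNT(*) >= 2)

Result:
COUNT(*)
--------
3       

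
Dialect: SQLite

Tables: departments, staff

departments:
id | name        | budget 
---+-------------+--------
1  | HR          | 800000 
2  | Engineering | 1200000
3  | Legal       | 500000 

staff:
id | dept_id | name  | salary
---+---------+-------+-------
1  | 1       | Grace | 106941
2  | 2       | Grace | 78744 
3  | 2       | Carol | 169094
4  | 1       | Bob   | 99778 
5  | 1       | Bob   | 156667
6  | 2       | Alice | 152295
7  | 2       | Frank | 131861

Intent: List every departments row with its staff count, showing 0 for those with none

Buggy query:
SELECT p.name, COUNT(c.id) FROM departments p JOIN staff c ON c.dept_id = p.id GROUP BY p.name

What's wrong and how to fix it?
Bug: INNER JOIN drops departments rows that have no matching staff rows

Fix: Switch to LEFT JOIN to retain unmatched parent rows

Corrected query:
SELECT p.name, COUNT(c.id) FROM departments p LEFT JOIN staff c ON c.dept_id = p.id GROUP BY p.name

Result:
name        | COUNT(c.id)
------------+------------
Engineering | 4          
HR          | 3          
Legal       | 0          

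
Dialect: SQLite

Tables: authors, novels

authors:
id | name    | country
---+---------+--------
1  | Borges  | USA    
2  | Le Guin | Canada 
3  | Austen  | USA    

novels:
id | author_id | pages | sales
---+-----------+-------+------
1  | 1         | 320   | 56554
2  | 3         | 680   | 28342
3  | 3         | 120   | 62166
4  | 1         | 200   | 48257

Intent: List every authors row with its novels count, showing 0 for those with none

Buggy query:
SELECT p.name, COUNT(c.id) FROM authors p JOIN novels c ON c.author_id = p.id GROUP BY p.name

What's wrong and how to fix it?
Bug: INNER JOIN drops authors rows that have no matching novels rows

Fix: Use LEFT JOIN so parents without children still appear (COUNT(c.id) gives 0)

Corrected query:
SELECT p.name, COUNT(c.id) FROM authors p LEFT JOIN novels c ON c.author_id = p.id GROUP BY p.name

Result:
name    | COUNT(c.id)
--------+------------
Austen  | 2          
Borges  | 2          
Le Guin | 0          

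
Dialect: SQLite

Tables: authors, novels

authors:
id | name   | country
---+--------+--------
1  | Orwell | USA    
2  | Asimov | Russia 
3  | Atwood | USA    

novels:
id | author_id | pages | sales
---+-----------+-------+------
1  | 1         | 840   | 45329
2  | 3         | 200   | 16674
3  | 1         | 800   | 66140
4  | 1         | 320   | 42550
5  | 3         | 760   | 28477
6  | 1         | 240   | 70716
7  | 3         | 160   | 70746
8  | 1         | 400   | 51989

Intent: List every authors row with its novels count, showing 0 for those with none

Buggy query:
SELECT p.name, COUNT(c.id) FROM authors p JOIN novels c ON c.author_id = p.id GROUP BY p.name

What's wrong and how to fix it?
Bug: INNER JOIN drops authors rows that have no matching novels rows

Fix: Switch to LEFT JOIN to retain unmatched parent rows

Corrected query:
SELECT p.name, COUNT(c.id) FROM authors p LEFT JOIN novels c ON c.author_id = p.id GROUP BY p.name

Result:
name   | COUNT(c.id)
-------+------------
Asimov | 0          
Atwood | 3          
Orwell | 5          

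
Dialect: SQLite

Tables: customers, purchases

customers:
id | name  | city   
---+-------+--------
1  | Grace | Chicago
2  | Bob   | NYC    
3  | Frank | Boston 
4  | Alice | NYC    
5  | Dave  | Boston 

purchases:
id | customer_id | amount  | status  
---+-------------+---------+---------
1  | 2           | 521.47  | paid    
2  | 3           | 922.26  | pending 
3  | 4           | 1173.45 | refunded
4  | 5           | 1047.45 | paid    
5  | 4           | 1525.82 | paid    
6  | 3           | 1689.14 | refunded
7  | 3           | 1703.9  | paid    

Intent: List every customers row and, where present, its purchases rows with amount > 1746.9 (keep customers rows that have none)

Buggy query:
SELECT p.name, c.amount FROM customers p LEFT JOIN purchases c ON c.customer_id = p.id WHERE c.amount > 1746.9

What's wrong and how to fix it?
Bug: Filtering c.amount in WHERE discards the NULL rows produced by LEFT JOIN, turning it into an inner join

Fix: Move the right-table condition into the ON clause so unmatched parents are kept

Corrected query:
SELECT p.name, c.amount FROM customers p LEFT JOIN purchases c ON c.customer_id = p.id AND c.amount > 1746.9

Result:
name  | amount
------+-------
Grace | NULL  
Bob   | NULL  
Frank | NULL  
Alice | NULL  
Dave  | NULL  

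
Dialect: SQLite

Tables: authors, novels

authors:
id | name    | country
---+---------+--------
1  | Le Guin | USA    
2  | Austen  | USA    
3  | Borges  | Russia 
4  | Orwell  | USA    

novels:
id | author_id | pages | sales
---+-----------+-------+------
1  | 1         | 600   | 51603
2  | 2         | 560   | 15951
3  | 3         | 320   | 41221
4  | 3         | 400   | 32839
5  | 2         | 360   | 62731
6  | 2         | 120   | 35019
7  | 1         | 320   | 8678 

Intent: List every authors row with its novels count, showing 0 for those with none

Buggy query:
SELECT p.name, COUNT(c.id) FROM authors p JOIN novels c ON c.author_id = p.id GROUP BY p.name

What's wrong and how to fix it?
Bug: INNER JOIN drops authors rows that have no matching novels rows

Fix: Switch to LEFT JOIN to retain unmatched parent rows

Corrected query:
SELECT p.name, COUNT(c.id) FROM authors p LEFT JOIN novels c ON c.author_id = p.id GROUP BY p.name

Result:
name    | COUNT(c.id)
--------+------------
Austen  | 3          
Borges  | 2          
Le Guin | 2          
Orwell  | 0          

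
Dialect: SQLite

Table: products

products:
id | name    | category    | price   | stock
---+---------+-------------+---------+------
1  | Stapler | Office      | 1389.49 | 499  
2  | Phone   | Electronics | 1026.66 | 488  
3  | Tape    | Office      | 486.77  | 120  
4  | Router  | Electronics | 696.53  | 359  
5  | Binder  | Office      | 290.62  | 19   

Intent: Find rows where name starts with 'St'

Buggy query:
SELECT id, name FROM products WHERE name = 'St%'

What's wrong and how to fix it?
Bug: Wildcards only work with LIKE; '=' treats '%' as a literal character

Fix: Replace '=' with LIKE so 'St%' is treated as a pattern

Corrected query:
SELECT id, name FROM products WHERE name LIKE 'St%'

Result:
id | name   
---+--------
1  | Stapler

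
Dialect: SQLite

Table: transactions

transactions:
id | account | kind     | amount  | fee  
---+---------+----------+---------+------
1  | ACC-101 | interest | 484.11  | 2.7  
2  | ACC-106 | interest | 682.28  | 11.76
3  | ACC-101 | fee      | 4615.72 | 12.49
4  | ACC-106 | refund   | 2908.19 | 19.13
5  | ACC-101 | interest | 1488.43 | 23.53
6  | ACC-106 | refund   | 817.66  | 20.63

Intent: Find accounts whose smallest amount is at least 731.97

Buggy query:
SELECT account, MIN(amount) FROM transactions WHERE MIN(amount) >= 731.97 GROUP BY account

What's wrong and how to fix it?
Bug: MIN() in WHERE is a misuse of aggregate

Fix: Replace WHERE with HAVING after the GROUP BY

Corrected query:
SELECT account, MIN(amount) FROM transactions GROUP BY account HAVING MIN(amount) >= 731.97

Result:
(no rows)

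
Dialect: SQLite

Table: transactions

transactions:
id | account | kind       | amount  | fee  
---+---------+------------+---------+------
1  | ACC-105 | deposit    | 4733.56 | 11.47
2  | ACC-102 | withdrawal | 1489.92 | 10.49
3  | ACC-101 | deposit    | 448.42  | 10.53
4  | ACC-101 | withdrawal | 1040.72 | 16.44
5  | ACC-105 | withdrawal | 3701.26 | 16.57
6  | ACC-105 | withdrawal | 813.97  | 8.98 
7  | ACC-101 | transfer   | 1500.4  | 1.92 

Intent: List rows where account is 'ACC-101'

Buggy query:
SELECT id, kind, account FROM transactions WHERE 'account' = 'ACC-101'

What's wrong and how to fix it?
Bug: 'account' in single quotes is a string literal, not the column; the comparison is literal-vs-literal and never true

Fix: Reference the column as account without single quotes

Corrected query:
SELECT id, kind, account FROM transactions WHERE account = 'ACC-101'

Result:
id | kind       | account
---+------------+--------
3  | deposit    | ACC-101
4  | withdrawal | ACC-101
7  | transfer   | ACC-101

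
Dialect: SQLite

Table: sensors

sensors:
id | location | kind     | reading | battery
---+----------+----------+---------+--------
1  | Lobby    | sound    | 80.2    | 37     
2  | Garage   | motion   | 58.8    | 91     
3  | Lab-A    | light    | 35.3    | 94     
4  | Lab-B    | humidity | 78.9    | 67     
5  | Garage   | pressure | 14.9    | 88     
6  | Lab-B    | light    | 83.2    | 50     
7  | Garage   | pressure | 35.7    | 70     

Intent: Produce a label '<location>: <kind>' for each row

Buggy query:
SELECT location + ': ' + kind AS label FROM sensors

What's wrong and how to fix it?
Bug: SQLite uses || for string concatenation; + coerces text to numbers (yielding 0)

Fix: Use the || operator for string concatenation

Corrected query:
SELECT location || ': ' || kind AS label FROM sensors

Result:
label           
----------------
Lobby: sound    
Garage: motion  
Lab-A: light    
Lab-B: humidity 
Garage: pressure
Lab-B: light    
Garage: pressure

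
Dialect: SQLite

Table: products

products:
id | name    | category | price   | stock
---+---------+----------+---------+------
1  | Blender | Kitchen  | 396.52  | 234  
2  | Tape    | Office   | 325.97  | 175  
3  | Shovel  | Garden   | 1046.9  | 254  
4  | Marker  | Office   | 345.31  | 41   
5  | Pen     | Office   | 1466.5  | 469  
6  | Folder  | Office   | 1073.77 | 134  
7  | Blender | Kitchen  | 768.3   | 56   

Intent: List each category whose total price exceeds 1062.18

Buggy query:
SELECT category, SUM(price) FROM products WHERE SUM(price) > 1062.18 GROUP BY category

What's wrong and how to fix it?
Bug: WHERE runs before GROUP BY, so aggregates aren't available there

Fix: Use HAVING (which filters groups after aggregation) instead of WHERE

Corrected query:
SELECT category, SUM(price) FROM products GROUP BY category HAVING SUM(price) > 1062.18

Result:
category | SUM(price)
---------+-----------
Kitchen  | 1164.82   
Office   | 3211.55   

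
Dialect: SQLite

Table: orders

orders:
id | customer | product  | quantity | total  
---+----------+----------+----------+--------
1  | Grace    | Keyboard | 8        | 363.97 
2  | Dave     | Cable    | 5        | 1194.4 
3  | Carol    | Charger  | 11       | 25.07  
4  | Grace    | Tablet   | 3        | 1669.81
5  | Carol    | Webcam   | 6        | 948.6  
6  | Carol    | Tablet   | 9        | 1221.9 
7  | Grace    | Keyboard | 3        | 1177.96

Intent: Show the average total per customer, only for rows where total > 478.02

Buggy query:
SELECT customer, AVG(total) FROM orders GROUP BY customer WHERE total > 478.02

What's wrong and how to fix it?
Bug: WHERE cannot follow GROUP BY

Fix: Move the WHERE clause before GROUP BY

Corrected query:
SELECT customer, AVG(total) FROM orders WHERE total > 478.02 GROUP BY customer

Result:
customer | AVG(total)
---------+-----------
Carol    | 1085.25   
Dave     | 1194.4    
Grace    | 1423.885  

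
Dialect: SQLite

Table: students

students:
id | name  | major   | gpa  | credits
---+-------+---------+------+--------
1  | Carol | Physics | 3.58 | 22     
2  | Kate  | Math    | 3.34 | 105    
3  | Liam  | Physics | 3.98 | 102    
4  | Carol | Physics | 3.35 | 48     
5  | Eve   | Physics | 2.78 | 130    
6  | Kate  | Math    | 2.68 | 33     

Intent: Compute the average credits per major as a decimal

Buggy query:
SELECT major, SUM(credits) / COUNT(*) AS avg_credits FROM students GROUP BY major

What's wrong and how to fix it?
Bug: SUM(credits) and COUNT(*) are both integers; the division truncates the fractional part

Fix: Multiply by 1.0 (or CAST to REAL) to force floating-point division

Corrected query:
SELECT major, SUM(credits) * 1.0 / COUNT(*) AS avg_credits FROM students GROUP BY major

Result:
major   | avg_credits
--------+------------
Math    | 69         
Physics | 75.5       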